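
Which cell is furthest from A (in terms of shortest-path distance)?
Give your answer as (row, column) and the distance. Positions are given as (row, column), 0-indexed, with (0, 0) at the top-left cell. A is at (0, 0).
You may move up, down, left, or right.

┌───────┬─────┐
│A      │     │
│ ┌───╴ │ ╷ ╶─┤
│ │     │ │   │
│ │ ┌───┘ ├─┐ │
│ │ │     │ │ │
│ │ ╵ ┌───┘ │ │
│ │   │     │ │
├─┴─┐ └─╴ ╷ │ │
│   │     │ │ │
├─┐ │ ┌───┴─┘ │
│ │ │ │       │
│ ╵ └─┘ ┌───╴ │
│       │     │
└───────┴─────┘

Computing BFS distances from A to all cells:
Furthest cell: (4, 0)
Distance: 30 steps

Path from A to the furthest cell:

┌───────┬─────┐
│A → → ↓│↱ ↓  │
│ ┌───╴ │ ╷ ╶─┤
│ │↓ ← ↲│↑│↳ ↓│
│ │ ┌───┘ ├─┐ │
│ │↓│↱ → ↑│ │↓│
│ │ ╵ ┌───┘ │ │
│ │↳ ↑│     │↓│
├─┴─┐ └─╴ ╷ │ │
│B ↰│     │ │↓│
├─┐ │ ┌───┴─┘ │
│ │↑│ │↓ ← ← ↲│
│ ╵ └─┘ ┌───╴ │
│  ↑ ← ↲│     │
└───────┴─────┘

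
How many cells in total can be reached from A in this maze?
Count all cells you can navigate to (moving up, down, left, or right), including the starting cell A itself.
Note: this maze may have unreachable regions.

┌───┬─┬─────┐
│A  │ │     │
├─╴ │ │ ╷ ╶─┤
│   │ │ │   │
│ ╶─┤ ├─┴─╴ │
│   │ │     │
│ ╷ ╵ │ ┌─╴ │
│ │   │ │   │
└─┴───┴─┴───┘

Using BFS/flood-fill to find all reachable cells from A:
Maze size: 4 × 6 = 24 total cells
12 cell(s) are walled off and cannot be reached from A.
Reachable cells: 12

Reachable region (· marks reachable cells):

┌───┬─┬─────┐
│A ·│·│     │
├─╴ │ │ ╷ ╶─┤
│· ·│·│ │   │
│ ╶─┤ ├─┴─╴ │
│· ·│·│     │
│ ╷ ╵ │ ┌─╴ │
│·│· ·│ │   │
└─┴───┴─┴───┘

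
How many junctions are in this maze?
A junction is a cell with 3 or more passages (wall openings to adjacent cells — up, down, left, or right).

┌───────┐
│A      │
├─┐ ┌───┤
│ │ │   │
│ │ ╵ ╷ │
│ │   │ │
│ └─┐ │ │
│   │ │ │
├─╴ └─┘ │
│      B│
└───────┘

Checking each cell for number of passages:

Junctions found (3+ passages):
  (0, 1): 3 passages
  (2, 2): 3 passages
  (4, 1): 3 passages
Total junctions: 3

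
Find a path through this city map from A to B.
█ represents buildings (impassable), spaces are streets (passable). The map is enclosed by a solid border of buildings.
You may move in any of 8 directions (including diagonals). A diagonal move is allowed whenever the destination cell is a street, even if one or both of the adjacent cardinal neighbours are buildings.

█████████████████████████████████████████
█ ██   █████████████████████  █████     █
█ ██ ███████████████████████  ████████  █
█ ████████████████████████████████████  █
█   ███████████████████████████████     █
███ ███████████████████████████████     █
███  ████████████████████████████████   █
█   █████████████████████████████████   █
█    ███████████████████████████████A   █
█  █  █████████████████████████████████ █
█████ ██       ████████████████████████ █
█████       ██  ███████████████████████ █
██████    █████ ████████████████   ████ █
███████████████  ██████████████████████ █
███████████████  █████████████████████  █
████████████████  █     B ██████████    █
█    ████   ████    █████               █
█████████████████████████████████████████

Finding the shortest path from A to B:
Movement: 8-directional
Path length: 22 steps
Directions: right → right → down-right → down → down → down → down → down-left → down-left → left → down-left → left → left → left → left → left → left → left → left → left → left → up-left

Solution:

█████████████████████████████████████████
█ ██   █████████████████████  █████     █
█ ██ ███████████████████████  ████████  █
█ ████████████████████████████████████  █
█   ███████████████████████████████     █
███ ███████████████████████████████     █
███  ████████████████████████████████   █
█   █████████████████████████████████   █
█    ███████████████████████████████A→↘ █
█  █  █████████████████████████████████↓█
█████ ██       ████████████████████████↓█
█████       ██  ███████████████████████↓█
██████    █████ ████████████████   ████↓█
███████████████  ██████████████████████↙█
███████████████  █████████████████████↙ █
████████████████  █     B ██████████↙←  █
█    ████   ████    █████↖←←←←←←←←←←    █
█████████████████████████████████████████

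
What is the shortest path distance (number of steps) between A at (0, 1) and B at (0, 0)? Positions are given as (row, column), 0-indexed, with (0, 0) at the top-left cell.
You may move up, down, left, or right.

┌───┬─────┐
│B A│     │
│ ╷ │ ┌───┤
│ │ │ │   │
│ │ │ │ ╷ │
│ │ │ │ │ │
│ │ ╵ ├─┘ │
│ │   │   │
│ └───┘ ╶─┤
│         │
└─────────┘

Finding path from (0, 1) to (0, 0):
Path: (0,1) → (0,0)
Distance: 1 steps

Solution:

┌───┬─────┐
│B A│     │
│ ╷ │ ┌───┤
│ │ │ │   │
│ │ │ │ ╷ │
│ │ │ │ │ │
│ │ ╵ ├─┘ │
│ │   │   │
│ └───┘ ╶─┤
│         │
└─────────┘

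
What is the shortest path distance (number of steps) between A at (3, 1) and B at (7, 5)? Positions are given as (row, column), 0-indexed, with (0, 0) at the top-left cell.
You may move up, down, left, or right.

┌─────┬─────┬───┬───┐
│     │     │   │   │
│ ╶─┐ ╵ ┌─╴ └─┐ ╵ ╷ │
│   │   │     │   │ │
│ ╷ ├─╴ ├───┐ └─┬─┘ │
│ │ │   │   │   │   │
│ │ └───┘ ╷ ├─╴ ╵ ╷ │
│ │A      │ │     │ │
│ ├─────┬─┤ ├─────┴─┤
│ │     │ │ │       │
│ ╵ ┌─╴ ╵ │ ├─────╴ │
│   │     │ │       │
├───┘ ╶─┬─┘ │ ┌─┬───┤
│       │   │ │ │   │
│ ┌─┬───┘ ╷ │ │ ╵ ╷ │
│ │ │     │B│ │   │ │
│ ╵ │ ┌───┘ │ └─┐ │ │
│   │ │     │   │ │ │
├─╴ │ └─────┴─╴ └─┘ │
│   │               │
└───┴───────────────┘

Finding path from (3, 1) to (7, 5):
Path: (3,1) → (3,2) → (3,3) → (3,4) → (2,4) → (2,5) → (3,5) → (4,5) → (5,5) → (6,5) → (7,5)
Distance: 10 steps

Solution:

┌─────┬─────┬───┬───┐
│     │     │   │   │
│ ╶─┐ ╵ ┌─╴ └─┐ ╵ ╷ │
│   │   │     │   │ │
│ ╷ ├─╴ ├───┐ └─┬─┘ │
│ │ │   │↱ ↓│   │   │
│ │ └───┘ ╷ ├─╴ ╵ ╷ │
│ │A → → ↑│↓│     │ │
│ ├─────┬─┤ ├─────┴─┤
│ │     │ │↓│       │
│ ╵ ┌─╴ ╵ │ ├─────╴ │
│   │     │↓│       │
├───┘ ╶─┬─┘ │ ┌─┬───┤
│       │  ↓│ │ │   │
│ ┌─┬───┘ ╷ │ │ ╵ ╷ │
│ │ │     │B│ │   │ │
│ ╵ │ ┌───┘ │ └─┐ │ │
│   │ │     │   │ │ │
├─╴ │ └─────┴─╴ └─┘ │
│   │               │
└───┴───────────────┘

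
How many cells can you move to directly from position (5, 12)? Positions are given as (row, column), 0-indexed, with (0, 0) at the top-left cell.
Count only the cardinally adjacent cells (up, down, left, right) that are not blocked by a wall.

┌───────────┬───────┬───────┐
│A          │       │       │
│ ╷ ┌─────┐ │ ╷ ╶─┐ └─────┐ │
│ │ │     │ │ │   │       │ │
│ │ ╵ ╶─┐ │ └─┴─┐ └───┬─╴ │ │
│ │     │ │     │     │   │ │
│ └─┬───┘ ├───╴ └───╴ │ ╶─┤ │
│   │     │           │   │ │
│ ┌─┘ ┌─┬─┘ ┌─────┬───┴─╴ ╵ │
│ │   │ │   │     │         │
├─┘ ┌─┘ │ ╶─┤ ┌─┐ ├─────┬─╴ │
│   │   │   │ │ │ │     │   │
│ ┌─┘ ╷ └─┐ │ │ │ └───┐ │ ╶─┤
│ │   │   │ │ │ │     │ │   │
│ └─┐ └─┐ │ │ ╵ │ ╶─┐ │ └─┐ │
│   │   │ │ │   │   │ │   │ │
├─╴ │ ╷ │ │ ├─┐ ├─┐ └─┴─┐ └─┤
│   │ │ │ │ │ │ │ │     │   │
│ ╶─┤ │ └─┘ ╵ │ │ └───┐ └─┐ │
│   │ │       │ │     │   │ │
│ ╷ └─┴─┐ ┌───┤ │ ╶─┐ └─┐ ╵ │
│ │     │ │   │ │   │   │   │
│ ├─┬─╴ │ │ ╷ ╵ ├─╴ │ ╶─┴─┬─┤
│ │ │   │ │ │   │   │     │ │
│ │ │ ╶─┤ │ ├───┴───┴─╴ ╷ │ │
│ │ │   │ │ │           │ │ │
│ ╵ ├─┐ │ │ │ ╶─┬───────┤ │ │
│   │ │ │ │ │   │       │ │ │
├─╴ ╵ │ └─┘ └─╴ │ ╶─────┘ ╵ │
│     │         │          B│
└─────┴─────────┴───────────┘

Checking passable neighbors of (5, 12):
Neighbors: (6, 12), (5, 13)
Count: 2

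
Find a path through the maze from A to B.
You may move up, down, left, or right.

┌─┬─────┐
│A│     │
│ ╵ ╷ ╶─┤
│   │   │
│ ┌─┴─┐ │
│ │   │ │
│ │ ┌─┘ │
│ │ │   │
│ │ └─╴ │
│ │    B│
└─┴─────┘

Finding the shortest path through the maze:
Path length: 9 steps
Directions: down → right → up → right → down → right → down → down → down

Solution:

┌─┬─────┐
│A│↱ ↓  │
│ ╵ ╷ ╶─┤
│↳ ↑│↳ ↓│
│ ┌─┴─┐ │
│ │   │↓│
│ │ ┌─┘ │
│ │ │  ↓│
│ │ └─╴ │
│ │    B│
└─┴─────┘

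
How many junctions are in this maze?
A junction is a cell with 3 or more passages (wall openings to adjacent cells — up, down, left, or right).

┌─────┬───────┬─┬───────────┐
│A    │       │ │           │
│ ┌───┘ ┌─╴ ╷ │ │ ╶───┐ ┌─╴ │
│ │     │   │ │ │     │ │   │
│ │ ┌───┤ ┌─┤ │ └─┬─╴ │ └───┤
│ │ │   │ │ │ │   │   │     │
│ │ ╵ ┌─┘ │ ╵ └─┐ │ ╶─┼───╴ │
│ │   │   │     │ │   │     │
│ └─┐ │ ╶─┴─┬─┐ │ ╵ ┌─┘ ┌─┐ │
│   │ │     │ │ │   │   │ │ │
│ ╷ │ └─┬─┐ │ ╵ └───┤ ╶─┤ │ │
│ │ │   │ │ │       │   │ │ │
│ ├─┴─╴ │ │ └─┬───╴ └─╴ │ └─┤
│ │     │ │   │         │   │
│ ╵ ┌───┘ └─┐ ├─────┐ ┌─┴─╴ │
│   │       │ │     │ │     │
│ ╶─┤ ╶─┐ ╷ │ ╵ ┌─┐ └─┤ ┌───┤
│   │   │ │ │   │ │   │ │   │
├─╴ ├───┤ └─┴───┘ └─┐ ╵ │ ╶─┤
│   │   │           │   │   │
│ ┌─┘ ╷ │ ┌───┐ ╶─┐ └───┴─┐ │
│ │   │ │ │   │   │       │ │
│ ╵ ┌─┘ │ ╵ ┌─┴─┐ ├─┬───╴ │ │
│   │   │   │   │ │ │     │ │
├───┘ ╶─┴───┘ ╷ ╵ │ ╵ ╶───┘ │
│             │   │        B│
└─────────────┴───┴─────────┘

Checking each cell for number of passages:

Junctions found (3+ passages):
  (0, 5): 3 passages
  (0, 11): 3 passages
  (3, 2): 3 passages
  (3, 6): 3 passages
  (3, 9): 3 passages
  (3, 13): 3 passages
  (4, 0): 3 passages
  (5, 7): 3 passages
  (6, 9): 3 passages
  (6, 10): 3 passages
  (7, 0): 3 passages
  (7, 4): 4 passages
  (9, 4): 3 passages
  (9, 7): 3 passages
  (9, 8): 3 passages
  (12, 2): 3 passages
  (12, 10): 3 passages
Total junctions: 17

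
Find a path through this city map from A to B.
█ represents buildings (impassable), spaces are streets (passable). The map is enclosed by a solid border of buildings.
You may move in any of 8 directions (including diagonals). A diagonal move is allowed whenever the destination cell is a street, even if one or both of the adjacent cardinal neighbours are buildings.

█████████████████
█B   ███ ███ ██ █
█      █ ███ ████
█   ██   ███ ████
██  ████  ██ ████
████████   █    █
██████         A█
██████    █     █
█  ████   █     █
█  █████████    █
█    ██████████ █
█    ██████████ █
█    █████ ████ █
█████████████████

Finding the shortest path from A to B:
Movement: 8-directional
Path length: 14 steps
Directions: left → left → left → left → left → up-left → up-left → up-left → left → up-left → left → left → left → up-left

Solution:

█████████████████
█B   ███ ███ ██ █
█ ↖←←← █ ███ ████
█   ██↖← ███ ████
██  ████↖ ██ ████
████████ ↖ █    █
██████    ↖←←←←A█
██████    █     █
█  ████   █     █
█  █████████    █
█    ██████████ █
█    ██████████ █
█    █████ ████ █
█████████████████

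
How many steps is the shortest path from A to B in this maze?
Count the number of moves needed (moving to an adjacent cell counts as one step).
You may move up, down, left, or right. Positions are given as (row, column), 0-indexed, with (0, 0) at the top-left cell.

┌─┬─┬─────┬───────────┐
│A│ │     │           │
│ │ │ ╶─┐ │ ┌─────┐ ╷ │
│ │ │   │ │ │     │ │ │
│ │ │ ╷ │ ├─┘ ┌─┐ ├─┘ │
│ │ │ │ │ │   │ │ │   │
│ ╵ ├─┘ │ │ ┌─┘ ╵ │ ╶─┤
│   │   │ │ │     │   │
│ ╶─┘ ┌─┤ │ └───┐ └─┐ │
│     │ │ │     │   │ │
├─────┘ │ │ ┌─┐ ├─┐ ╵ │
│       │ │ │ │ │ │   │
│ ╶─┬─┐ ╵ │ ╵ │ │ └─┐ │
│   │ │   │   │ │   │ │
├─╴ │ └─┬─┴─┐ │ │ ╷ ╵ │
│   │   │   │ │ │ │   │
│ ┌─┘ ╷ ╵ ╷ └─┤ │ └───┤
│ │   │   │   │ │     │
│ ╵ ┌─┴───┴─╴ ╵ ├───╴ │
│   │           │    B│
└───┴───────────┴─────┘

Using BFS to find shortest path:
Start: (0, 0), End: (9, 10)
Path found:
(0,0) → (1,0) → (2,0) → (3,0) → (4,0) → (4,1) → (4,2) → (3,2) → (3,3) → (2,3) → (1,3) → (1,2) → (0,2) → (0,3) → (0,4) → (1,4) → (2,4) → (3,4) → (4,4) → (5,4) → (6,4) → (6,3) → (5,3) → (5,2) → (5,1) → (5,0) → (6,0) → (6,1) → (7,1) → (7,0) → (8,0) → (9,0) → (9,1) → (8,1) → (8,2) → (7,2) → (7,3) → (8,3) → (8,4) → (7,4) → (7,5) → (8,5) → (8,6) → (9,6) → (9,7) → (8,7) → (7,7) → (6,7) → (5,7) → (4,7) → (4,6) → (4,5) → (3,5) → (2,5) → (2,6) → (1,6) → (1,7) → (1,8) → (2,8) → (3,8) → (4,8) → (4,9) → (5,9) → (5,10) → (6,10) → (7,10) → (7,9) → (6,9) → (6,8) → (7,8) → (8,8) → (8,9) → (8,10) → (9,10)
Number of steps: 73

Solution:

┌─┬─┬─────┬───────────┐
│A│ │↱ → ↓│           │
│ │ │ ╶─┐ │ ┌─────┐ ╷ │
│↓│ │↑ ↰│↓│ │↱ → ↓│ │ │
│ │ │ ╷ │ ├─┘ ┌─┐ ├─┘ │
│↓│ │ │↑│↓│↱ ↑│ │↓│   │
│ ╵ ├─┘ │ │ ┌─┘ ╵ │ ╶─┤
│↓  │↱ ↑│↓│↑│    ↓│   │
│ ╶─┘ ┌─┤ │ └───┐ └─┐ │
│↳ → ↑│ │↓│↑ ← ↰│↳ ↓│ │
├─────┘ │ │ ┌─┐ ├─┐ ╵ │
│↓ ← ← ↰│↓│ │ │↑│ │↳ ↓│
│ ╶─┬─┐ ╵ │ ╵ │ │ └─┐ │
│↳ ↓│ │↑ ↲│   │↑│↓ ↰│↓│
├─╴ │ └─┬─┴─┐ │ │ ╷ ╵ │
│↓ ↲│↱ ↓│↱ ↓│ │↑│↓│↑ ↲│
│ ┌─┘ ╷ ╵ ╷ └─┤ │ └───┤
│↓│↱ ↑│↳ ↑│↳ ↓│↑│↳ → ↓│
│ ╵ ┌─┴───┴─╴ ╵ ├───╴ │
│↳ ↑│        ↳ ↑│    B│
└───┴───────────┴─────┘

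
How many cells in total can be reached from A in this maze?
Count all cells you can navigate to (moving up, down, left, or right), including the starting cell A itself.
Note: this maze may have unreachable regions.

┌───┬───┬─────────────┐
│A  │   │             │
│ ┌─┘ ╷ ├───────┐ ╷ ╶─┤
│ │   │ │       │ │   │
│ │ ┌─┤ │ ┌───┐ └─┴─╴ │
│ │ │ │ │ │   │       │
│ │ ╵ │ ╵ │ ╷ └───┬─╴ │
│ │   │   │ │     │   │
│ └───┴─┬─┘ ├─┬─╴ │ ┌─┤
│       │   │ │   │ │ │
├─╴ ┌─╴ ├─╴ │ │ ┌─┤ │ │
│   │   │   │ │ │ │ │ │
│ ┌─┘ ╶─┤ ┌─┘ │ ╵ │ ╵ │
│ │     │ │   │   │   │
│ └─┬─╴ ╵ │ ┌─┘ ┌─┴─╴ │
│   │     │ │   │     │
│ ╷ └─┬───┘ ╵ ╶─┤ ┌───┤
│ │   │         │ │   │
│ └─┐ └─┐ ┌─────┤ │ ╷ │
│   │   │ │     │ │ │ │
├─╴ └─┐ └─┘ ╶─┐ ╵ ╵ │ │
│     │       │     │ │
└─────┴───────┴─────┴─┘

Using BFS/flood-fill to find all reachable cells from A:
Maze size: 11 × 11 = 121 total cells
All cells are reachable — the maze is fully connected.
Reachable cells: 121

Reachable region (· marks reachable cells):

┌───┬───┬─────────────┐
│A ·│· ·│· · · · · · ·│
│ ┌─┘ ╷ ├───────┐ ╷ ╶─┤
│·│· ·│·│· · · ·│·│· ·│
│ │ ┌─┤ │ ┌───┐ └─┴─╴ │
│·│·│·│·│·│· ·│· · · ·│
│ │ ╵ │ ╵ │ ╷ └───┬─╴ │
│·│· ·│· ·│·│· · ·│· ·│
│ └───┴─┬─┘ ├─┬─╴ │ ┌─┤
│· · · ·│· ·│·│· ·│·│·│
├─╴ ┌─╴ ├─╴ │ │ ┌─┤ │ │
│· ·│· ·│· ·│·│·│·│·│·│
│ ┌─┘ ╶─┤ ┌─┘ │ ╵ │ ╵ │
│·│· · ·│·│· ·│· ·│· ·│
│ └─┬─╴ ╵ │ ┌─┘ ┌─┴─╴ │
│· ·│· · ·│·│· ·│· · ·│
│ ╷ └─┬───┘ ╵ ╶─┤ ┌───┤
│·│· ·│· · · · ·│·│· ·│
│ └─┐ └─┐ ┌─────┤ │ ╷ │
│· ·│· ·│·│· · ·│·│·│·│
├─╴ └─┐ └─┘ ╶─┐ ╵ ╵ │ │
│· · ·│· · · ·│· · ·│·│
└─────┴───────┴─────┴─┘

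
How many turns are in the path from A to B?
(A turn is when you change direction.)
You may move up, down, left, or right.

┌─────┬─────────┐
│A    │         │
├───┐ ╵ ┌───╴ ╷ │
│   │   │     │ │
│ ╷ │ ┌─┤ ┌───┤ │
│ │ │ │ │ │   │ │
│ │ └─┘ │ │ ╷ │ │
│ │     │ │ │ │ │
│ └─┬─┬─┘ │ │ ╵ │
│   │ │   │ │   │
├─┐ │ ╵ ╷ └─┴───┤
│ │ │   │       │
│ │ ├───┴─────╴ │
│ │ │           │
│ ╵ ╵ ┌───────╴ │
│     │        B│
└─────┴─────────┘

Directions: right, right, down, right, up, right, right, right, down, left, left, down, down, down, down, right, right, right, down, down
Number of turns: 9

Solution:

┌─────┬─────────┐
│A → ↓│↱ → → ↓  │
├───┐ ╵ ┌───╴ ╷ │
│   │↳ ↑│↓ ← ↲│ │
│ ╷ │ ┌─┤ ┌───┤ │
│ │ │ │ │↓│   │ │
│ │ └─┘ │ │ ╷ │ │
│ │     │↓│ │ │ │
│ └─┬─┬─┘ │ │ ╵ │
│   │ │  ↓│ │   │
├─┐ │ ╵ ╷ └─┴───┤
│ │ │   │↳ → → ↓│
│ │ ├───┴─────╴ │
│ │ │          ↓│
│ ╵ ╵ ┌───────╴ │
│     │        B│
└─────┴─────────┘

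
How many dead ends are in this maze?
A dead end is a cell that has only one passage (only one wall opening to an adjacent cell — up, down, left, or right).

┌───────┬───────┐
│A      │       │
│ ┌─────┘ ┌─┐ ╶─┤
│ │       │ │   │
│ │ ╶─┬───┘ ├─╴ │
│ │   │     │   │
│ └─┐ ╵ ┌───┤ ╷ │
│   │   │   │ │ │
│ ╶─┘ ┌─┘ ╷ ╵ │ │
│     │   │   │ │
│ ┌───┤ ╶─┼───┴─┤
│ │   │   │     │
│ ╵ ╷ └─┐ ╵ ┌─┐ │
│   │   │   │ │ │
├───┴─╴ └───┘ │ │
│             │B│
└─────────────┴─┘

Checking each cell for number of passages:

Dead ends found at positions:
  (0, 3)
  (0, 7)
  (1, 5)
  (3, 1)
  (4, 7)
  (6, 6)
  (7, 0)
  (7, 7)
Total dead ends: 8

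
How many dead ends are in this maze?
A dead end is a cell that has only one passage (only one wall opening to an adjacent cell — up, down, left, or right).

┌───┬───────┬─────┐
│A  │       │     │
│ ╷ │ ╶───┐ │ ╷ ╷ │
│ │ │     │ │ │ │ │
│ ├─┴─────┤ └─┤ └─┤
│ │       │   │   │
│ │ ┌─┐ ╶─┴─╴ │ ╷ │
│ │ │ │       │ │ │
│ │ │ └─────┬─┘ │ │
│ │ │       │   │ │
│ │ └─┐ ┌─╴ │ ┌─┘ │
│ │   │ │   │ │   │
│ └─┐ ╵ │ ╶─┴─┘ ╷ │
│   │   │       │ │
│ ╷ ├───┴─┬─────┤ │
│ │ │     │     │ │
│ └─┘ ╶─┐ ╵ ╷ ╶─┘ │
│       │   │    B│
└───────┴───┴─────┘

Checking each cell for number of passages:

Dead ends found at positions:
  (1, 1)
  (1, 4)
  (1, 6)
  (1, 8)
  (2, 4)
  (3, 2)
  (5, 6)
  (7, 1)
  (7, 7)
  (8, 3)
Total dead ends: 10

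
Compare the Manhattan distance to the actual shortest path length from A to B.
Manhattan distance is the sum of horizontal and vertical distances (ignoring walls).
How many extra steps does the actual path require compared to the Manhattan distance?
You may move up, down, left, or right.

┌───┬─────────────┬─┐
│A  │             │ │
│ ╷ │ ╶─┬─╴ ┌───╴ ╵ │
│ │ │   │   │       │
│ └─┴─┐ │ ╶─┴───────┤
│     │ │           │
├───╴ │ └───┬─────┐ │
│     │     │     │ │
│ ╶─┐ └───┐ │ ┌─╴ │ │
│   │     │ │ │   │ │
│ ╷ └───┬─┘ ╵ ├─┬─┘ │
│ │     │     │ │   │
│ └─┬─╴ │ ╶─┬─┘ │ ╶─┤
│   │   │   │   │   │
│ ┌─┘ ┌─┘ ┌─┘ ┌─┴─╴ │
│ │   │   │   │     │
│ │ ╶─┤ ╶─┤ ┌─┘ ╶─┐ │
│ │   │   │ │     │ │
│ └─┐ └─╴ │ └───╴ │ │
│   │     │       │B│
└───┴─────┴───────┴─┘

Manhattan distance: |9 - 0| + |9 - 0| = 18
Actual path length: 56
Extra steps: 56 - 18 = 38

Solution:

┌───┬─────────────┬─┐
│A  │↱ → → ↓      │ │
│ ╷ │ ╶─┬─╴ ┌───╴ ╵ │
│↓│ │↑ ↰│↓ ↲│       │
│ └─┴─┐ │ ╶─┴───────┤
│↳ → ↓│↑│↳ → → → → ↓│
├───╴ │ └───┬─────┐ │
│↓ ← ↲│↑ ← ↰│     │↓│
│ ╶─┐ └───┐ │ ┌─╴ │ │
│↳ ↓│     │↑│ │   │↓│
│ ╷ └───┬─┘ ╵ ├─┬─┘ │
│ │↳ → ↓│↱ ↑  │ │↓ ↲│
│ └─┬─╴ │ ╶─┬─┘ │ ╶─┤
│   │↓ ↲│↑  │   │↳ ↓│
│ ┌─┘ ┌─┘ ┌─┘ ┌─┴─╴ │
│ │↓ ↲│↱ ↑│   │    ↓│
│ │ ╶─┤ ╶─┤ ┌─┘ ╶─┐ │
│ │↳ ↓│↑ ↰│ │     │↓│
│ └─┐ └─╴ │ └───╴ │ │
│   │↳ → ↑│       │B│
└───┴─────┴───────┴─┘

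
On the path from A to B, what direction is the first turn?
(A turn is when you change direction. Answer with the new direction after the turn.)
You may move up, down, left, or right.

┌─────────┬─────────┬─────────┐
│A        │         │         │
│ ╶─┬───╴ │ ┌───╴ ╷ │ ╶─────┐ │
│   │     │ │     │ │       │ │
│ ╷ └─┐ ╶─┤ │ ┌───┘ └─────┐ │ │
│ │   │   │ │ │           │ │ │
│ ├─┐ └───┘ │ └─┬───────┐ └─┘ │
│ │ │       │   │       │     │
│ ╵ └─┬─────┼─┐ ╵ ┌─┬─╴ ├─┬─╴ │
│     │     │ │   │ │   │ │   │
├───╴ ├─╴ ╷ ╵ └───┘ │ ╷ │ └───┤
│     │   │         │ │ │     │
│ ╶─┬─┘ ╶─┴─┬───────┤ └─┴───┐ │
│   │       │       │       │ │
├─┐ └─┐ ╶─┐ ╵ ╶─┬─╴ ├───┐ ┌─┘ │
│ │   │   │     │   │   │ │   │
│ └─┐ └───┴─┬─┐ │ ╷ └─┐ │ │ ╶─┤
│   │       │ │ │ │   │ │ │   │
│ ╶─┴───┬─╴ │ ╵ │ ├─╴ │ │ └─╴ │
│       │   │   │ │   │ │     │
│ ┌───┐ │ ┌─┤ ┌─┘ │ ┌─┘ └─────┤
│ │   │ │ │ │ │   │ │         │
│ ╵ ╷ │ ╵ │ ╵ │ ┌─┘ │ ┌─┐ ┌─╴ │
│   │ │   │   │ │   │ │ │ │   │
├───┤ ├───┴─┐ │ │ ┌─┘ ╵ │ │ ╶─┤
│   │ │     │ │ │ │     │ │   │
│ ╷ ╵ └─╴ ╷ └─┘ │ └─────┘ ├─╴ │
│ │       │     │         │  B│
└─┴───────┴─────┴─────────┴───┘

Directions: down, down, down, down, right, right, down, left, left, down, right, down, right, down, right, right, right, down, left, down, down, left, up, up, left, left, left, down, down, right, up, right, down, down, down, right, right, up, right, down, right, right, up, up, up, right, up, up, up, right, down, right, down, left, down, down, left, down, down, right, right, right, right, up, up, up, right, right, down, left, down, right, down
First turn direction: right

Solution:

┌─────────┬─────────┬─────────┐
│A        │         │         │
│ ╶─┬───╴ │ ┌───╴ ╷ │ ╶─────┐ │
│↓  │     │ │     │ │       │ │
│ ╷ └─┐ ╶─┤ │ ┌───┘ └─────┐ │ │
│↓│   │   │ │ │           │ │ │
│ ├─┐ └───┘ │ └─┬───────┐ └─┘ │
│↓│ │       │   │       │     │
│ ╵ └─┬─────┼─┐ ╵ ┌─┬─╴ ├─┬─╴ │
│↳ → ↓│     │ │   │ │   │ │   │
├───╴ ├─╴ ╷ ╵ └───┘ │ ╷ │ └───┤
│↓ ← ↲│   │         │ │ │     │
│ ╶─┬─┘ ╶─┴─┬───────┤ └─┴───┐ │
│↳ ↓│       │       │       │ │
├─┐ └─┐ ╶─┐ ╵ ╶─┬─╴ ├───┐ ┌─┘ │
│ │↳ ↓│   │     │↱ ↓│   │ │   │
│ └─┐ └───┴─┬─┐ │ ╷ └─┐ │ │ ╶─┤
│   │↳ → → ↓│ │ │↑│↳ ↓│ │ │   │
│ ╶─┴───┬─╴ │ ╵ │ ├─╴ │ │ └─╴ │
│↓ ← ← ↰│↓ ↲│   │↑│↓ ↲│ │     │
│ ┌───┐ │ ┌─┤ ┌─┘ │ ┌─┘ └─────┤
│↓│↱ ↓│↑│↓│ │ │↱ ↑│↓│    ↱ → ↓│
│ ╵ ╷ │ ╵ │ ╵ │ ┌─┘ │ ┌─┐ ┌─╴ │
│↳ ↑│↓│↑ ↲│   │↑│↓ ↲│ │ │↑│↓ ↲│
├───┤ ├───┴─┐ │ │ ┌─┘ ╵ │ │ ╶─┤
│   │↓│  ↱ ↓│ │↑│↓│     │↑│↳ ↓│
│ ╷ ╵ └─╴ ╷ └─┘ │ └─────┘ ├─╴ │
│ │  ↳ → ↑│↳ → ↑│↳ → → → ↑│  B│
└─┴───────┴─────┴─────────┴───┘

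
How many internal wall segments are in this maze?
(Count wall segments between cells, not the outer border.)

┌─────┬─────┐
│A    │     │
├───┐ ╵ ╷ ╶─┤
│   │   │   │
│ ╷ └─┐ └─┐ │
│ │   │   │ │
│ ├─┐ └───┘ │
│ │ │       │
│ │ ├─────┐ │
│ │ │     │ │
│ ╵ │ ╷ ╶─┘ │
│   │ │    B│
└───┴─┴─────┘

Counting internal wall segments:
Total internal walls: 25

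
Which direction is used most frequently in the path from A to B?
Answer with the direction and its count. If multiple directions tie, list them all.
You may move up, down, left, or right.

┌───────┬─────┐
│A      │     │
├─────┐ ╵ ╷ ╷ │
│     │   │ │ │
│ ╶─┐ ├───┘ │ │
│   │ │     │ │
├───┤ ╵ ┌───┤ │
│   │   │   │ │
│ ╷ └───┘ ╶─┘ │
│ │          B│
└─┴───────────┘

Directions: right, right, right, down, right, up, right, right, down, down, down, down
Counts: {'right': 6, 'down': 5, 'up': 1}
Most common: right (6 times)

Solution:

┌───────┬─────┐
│A → → ↓│↱ → ↓│
├─────┐ ╵ ╷ ╷ │
│     │↳ ↑│ │↓│
│ ╶─┐ ├───┘ │ │
│   │ │     │↓│
├───┤ ╵ ┌───┤ │
│   │   │   │↓│
│ ╷ └───┘ ╶─┘ │
│ │          B│
└─┴───────────┘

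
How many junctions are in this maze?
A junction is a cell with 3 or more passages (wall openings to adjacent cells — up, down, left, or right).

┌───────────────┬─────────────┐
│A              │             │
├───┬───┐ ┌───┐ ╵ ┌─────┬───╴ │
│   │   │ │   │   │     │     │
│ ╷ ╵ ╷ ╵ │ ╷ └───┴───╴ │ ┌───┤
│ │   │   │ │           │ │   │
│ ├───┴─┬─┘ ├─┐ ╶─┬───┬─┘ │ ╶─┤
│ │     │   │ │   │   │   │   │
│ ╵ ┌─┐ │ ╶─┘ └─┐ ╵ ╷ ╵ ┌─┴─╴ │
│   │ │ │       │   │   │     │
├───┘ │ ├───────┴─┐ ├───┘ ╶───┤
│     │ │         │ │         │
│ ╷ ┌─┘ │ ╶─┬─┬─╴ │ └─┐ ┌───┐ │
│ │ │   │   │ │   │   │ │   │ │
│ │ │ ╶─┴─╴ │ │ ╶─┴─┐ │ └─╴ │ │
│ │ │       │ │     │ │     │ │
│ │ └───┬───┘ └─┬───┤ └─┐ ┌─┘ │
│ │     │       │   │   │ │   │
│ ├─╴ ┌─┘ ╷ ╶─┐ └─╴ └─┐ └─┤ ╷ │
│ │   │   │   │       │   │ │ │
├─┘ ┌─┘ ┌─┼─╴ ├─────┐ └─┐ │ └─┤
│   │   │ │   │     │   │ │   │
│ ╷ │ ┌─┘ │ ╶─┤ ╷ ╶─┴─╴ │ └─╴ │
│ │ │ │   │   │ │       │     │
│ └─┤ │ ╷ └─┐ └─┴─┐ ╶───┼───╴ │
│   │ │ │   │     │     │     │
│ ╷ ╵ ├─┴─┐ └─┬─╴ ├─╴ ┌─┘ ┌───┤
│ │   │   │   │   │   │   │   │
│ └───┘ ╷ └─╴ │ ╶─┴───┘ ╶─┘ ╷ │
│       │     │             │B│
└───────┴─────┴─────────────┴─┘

Checking each cell for number of passages:

Junctions found (3+ passages):
  (0, 4): 3 passages
  (2, 7): 3 passages
  (4, 6): 3 passages
  (4, 9): 3 passages
  (5, 1): 3 passages
  (5, 11): 3 passages
  (5, 12): 3 passages
  (7, 12): 3 passages
  (8, 2): 3 passages
  (8, 5): 3 passages
  (8, 6): 3 passages
  (8, 14): 3 passages
  (9, 9): 3 passages
  (10, 1): 3 passages
  (10, 8): 3 passages
  (11, 4): 3 passages
  (11, 9): 3 passages
  (11, 14): 3 passages
  (12, 0): 3 passages
  (12, 10): 3 passages
  (14, 11): 3 passages
Total junctions: 21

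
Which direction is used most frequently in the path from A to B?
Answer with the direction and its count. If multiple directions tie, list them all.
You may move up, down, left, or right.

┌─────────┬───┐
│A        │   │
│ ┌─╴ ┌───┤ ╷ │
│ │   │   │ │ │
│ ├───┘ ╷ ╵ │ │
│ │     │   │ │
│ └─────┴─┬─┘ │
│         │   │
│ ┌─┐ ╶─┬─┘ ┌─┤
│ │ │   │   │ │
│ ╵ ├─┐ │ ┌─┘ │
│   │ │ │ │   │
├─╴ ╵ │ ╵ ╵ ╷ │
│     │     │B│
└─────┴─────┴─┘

Directions: down, down, down, right, right, down, right, down, down, right, right, up, right, down
Counts: {'down': 7, 'right': 6, 'up': 1}
Most common: down (7 times)

Solution:

┌─────────┬───┐
│A        │   │
│ ┌─╴ ┌───┤ ╷ │
│↓│   │   │ │ │
│ ├───┘ ╷ ╵ │ │
│↓│     │   │ │
│ └─────┴─┬─┘ │
│↳ → ↓    │   │
│ ┌─┐ ╶─┬─┘ ┌─┤
│ │ │↳ ↓│   │ │
│ ╵ ├─┐ │ ┌─┘ │
│   │ │↓│ │↱ ↓│
├─╴ ╵ │ ╵ ╵ ╷ │
│     │↳ → ↑│B│
└─────┴─────┴─┘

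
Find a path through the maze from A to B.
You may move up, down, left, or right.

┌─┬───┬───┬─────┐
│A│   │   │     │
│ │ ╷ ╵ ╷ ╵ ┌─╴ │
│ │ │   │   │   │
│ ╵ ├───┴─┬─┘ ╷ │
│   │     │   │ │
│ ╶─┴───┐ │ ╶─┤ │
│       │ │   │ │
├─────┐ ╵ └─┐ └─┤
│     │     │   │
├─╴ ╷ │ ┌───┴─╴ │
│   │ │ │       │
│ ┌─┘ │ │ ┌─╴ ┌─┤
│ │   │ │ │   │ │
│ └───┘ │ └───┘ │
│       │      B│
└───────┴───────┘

Finding the shortest path through the maze:
Path length: 32 steps
Directions: down → down → right → up → up → right → down → right → up → right → down → right → up → right → right → down → left → down → left → down → right → down → right → down → left → left → left → down → down → right → right → right

Solution:

┌─┬───┬───┬─────┐
│A│↱ ↓│↱ ↓│↱ → ↓│
│ │ ╷ ╵ ╷ ╵ ┌─╴ │
│↓│↑│↳ ↑│↳ ↑│↓ ↲│
│ ╵ ├───┴─┬─┘ ╷ │
│↳ ↑│     │↓ ↲│ │
│ ╶─┴───┐ │ ╶─┤ │
│       │ │↳ ↓│ │
├─────┐ ╵ └─┐ └─┤
│     │     │↳ ↓│
├─╴ ╷ │ ┌───┴─╴ │
│   │ │ │↓ ← ← ↲│
│ ┌─┘ │ │ ┌─╴ ┌─┤
│ │   │ │↓│   │ │
│ └───┘ │ └───┘ │
│       │↳ → → B│
└───────┴───────┘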